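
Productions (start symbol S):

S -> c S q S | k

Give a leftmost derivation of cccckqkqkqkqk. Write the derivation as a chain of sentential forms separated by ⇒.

S ⇒ cSqS   [S -> c S q S]
cSqS ⇒ ccSqSqS   [S -> c S q S]
ccSqSqS ⇒ cccSqSqSqS   [S -> c S q S]
cccSqSqSqS ⇒ ccccSqSqSqSqS   [S -> c S q S]
ccccSqSqSqSqS ⇒ cccckqSqSqSqS   [S -> k]
cccckqSqSqSqS ⇒ cccckqkqSqSqS   [S -> k]
cccckqkqSqSqS ⇒ cccckqkqkqSqS   [S -> k]
cccckqkqkqSqS ⇒ cccckqkqkqkqS   [S -> k]
cccckqkqkqkqS ⇒ cccckqkqkqkqk   [S -> k]

S ⇒ cSqS ⇒ ccSqSqS ⇒ cccSqSqSqS ⇒ ccccSqSqSqSqS ⇒ cccckqSqSqSqS ⇒ cccckqkqSqSqS ⇒ cccckqkqkqSqS ⇒ cccckqkqkqkqS ⇒ cccckqkqkqkqk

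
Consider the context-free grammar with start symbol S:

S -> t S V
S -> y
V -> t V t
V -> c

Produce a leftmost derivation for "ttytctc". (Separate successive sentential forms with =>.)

S => tSV => ttSVV => ttyVV => ttytVtV => ttytctV => ttytctc

S => tSV   [S -> t S V]
tSV => ttSVV   [S -> t S V]
ttSVV => ttyVV   [S -> y]
ttyVV => ttytVtV   [V -> t V t]
ttytVtV => ttytctV   [V -> c]
ttytctV => ttytctc   [V -> c]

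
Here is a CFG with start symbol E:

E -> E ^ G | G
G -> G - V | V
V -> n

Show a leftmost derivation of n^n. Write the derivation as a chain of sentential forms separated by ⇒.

E ⇒ E^G ⇒ G^G ⇒ V^G ⇒ n^G ⇒ n^V ⇒ n^n

E ⇒ E^G   [E -> E ^ G]
E^G ⇒ G^G   [E -> G]
G^G ⇒ V^G   [G -> V]
V^G ⇒ n^G   [V -> n]
n^G ⇒ n^V   [G -> V]
n^V ⇒ n^n   [V -> n]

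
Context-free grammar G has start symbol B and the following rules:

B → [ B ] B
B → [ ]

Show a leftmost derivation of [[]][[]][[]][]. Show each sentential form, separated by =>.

B => [B]B => [[]]B => [[]][B]B => [[]][[]]B => [[]][[]][B]B => [[]][[]][[]]B => [[]][[]][[]][]

B => [B]B   [B → [ B ] B]
[B]B => [[]]B   [B → [ ]]
[[]]B => [[]][B]B   [B → [ B ] B]
[[]][B]B => [[]][[]]B   [B → [ ]]
[[]][[]]B => [[]][[]][B]B   [B → [ B ] B]
[[]][[]][B]B => [[]][[]][[]]B   [B → [ ]]
[[]][[]][[]]B => [[]][[]][[]][]   [B → [ ]]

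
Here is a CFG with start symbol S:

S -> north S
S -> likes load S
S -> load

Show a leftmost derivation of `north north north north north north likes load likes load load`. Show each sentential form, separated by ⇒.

S ⇒ north S ⇒ north north S ⇒ north north north S ⇒ north north north north S ⇒ north north north north north S ⇒ north north north north north north S ⇒ north north north north north north likes load S ⇒ north north north north north north likes load likes load S ⇒ north north north north north north likes load likes load load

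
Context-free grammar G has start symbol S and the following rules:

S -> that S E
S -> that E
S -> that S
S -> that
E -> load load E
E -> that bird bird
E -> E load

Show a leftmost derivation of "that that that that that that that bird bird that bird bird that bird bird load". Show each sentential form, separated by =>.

S => that S => that that S => that that that S => that that that that S E => that that that that that S E E => that that that that that that E E E => that that that that that that that bird bird E E => that that that that that that that bird bird that bird bird E => that that that that that that that bird bird that bird bird E load => that that that that that that that bird bird that bird bird that bird bird load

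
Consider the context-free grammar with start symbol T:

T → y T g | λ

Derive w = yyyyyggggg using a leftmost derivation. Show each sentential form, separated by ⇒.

T⇒yTg⇒yyTgg⇒yyyTggg⇒yyyyTgggg⇒yyyyyTggggg⇒yyyyyggggg

T ⇒ yTg   [T → y T g]
yTg ⇒ yyTgg   [T → y T g]
yyTgg ⇒ yyyTggg   [T → y T g]
yyyTggg ⇒ yyyyTgggg   [T → y T g]
yyyyTgggg ⇒ yyyyyTggggg   [T → y T g]
yyyyyTggggg ⇒ yyyyyggggg   [T → λ]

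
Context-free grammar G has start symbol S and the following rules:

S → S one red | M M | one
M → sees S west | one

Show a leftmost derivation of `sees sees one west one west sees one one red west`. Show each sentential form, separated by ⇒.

S ⇒ M M   [S → M M]
M M ⇒ sees S west M   [M → sees S west]
sees S west M ⇒ sees M M west M   [S → M M]
sees M M west M ⇒ sees sees S west M west M   [M → sees S west]
sees sees S west M west M ⇒ sees sees one west M west M   [S → one]
sees sees one west M west M ⇒ sees sees one west one west M   [M → one]
sees sees one west one west M ⇒ sees sees one west one west sees S west   [M → sees S west]
sees sees one west one west sees S west ⇒ sees sees one west one west sees S one red west   [S → S one red]
sees sees one west one west sees S one red west ⇒ sees sees one west one west sees one one red west   [S → one]

S ⇒ M M ⇒ sees S west M ⇒ sees M M west M ⇒ sees sees S west M west M ⇒ sees sees one west M west M ⇒ sees sees one west one west M ⇒ sees sees one west one west sees S west ⇒ sees sees one west one west sees S one red west ⇒ sees sees one west one west sees one one red west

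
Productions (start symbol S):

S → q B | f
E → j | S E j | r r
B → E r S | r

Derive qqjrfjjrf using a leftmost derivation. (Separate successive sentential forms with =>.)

S=>qB=>qErS=>qSEjrS=>qqBEjrS=>qqErSEjrS=>qqjrSEjrS=>qqjrfEjrS=>qqjrfjjrS=>qqjrfjjrf

S => qB   [S → q B]
qB => qErS   [B → E r S]
qErS => qSEjrS   [E → S E j]
qSEjrS => qqBEjrS   [S → q B]
qqBEjrS => qqErSEjrS   [B → E r S]
qqErSEjrS => qqjrSEjrS   [E → j]
qqjrSEjrS => qqjrfEjrS   [S → f]
qqjrfEjrS => qqjrfjjrS   [E → j]
qqjrfjjrS => qqjrfjjrf   [S → f]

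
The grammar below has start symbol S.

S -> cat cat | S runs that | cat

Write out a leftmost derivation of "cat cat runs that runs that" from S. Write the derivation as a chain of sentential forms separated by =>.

S => S runs that   [S -> S runs that]
S runs that => S runs that runs that   [S -> S runs that]
S runs that runs that => cat cat runs that runs that   [S -> cat cat]

S => S runs that => S runs that runs that => cat cat runs that runs that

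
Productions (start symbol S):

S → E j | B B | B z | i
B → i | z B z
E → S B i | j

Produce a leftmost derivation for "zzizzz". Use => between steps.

S => Bz => zBzz => zzBzzz => zzizzz

S => Bz   [S → B z]
Bz => zBzz   [B → z B z]
zBzz => zzBzzz   [B → z B z]
zzBzzz => zzizzz   [B → i]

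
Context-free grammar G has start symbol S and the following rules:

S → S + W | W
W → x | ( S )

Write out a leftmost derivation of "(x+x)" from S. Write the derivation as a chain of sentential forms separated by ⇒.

S ⇒ W   [S → W]
W ⇒ (S)   [W → ( S )]
(S) ⇒ (S+W)   [S → S + W]
(S+W) ⇒ (W+W)   [S → W]
(W+W) ⇒ (x+W)   [W → x]
(x+W) ⇒ (x+x)   [W → x]

S ⇒ W ⇒ (S) ⇒ (S+W) ⇒ (W+W) ⇒ (x+W) ⇒ (x+x)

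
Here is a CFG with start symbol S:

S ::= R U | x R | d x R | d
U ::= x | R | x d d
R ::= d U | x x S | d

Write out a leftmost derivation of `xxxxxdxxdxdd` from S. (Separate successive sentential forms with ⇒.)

S ⇒ RU ⇒ xxSU ⇒ xxRUU ⇒ xxxxSUU ⇒ xxxxxRUU ⇒ xxxxxdUU ⇒ xxxxxdRU ⇒ xxxxxdxxSU ⇒ xxxxxdxxdU ⇒ xxxxxdxxdxdd

S ⇒ RU   [S ::= R U]
RU ⇒ xxSU   [R ::= x x S]
xxSU ⇒ xxRUU   [S ::= R U]
xxRUU ⇒ xxxxSUU   [R ::= x x S]
xxxxSUU ⇒ xxxxxRUU   [S ::= x R]
xxxxxRUU ⇒ xxxxxdUU   [R ::= d]
xxxxxdUU ⇒ xxxxxdRU   [U ::= R]
xxxxxdRU ⇒ xxxxxdxxSU   [R ::= x x S]
xxxxxdxxSU ⇒ xxxxxdxxdU   [S ::= d]
xxxxxdxxdU ⇒ xxxxxdxxdxdd   [U ::= x d d]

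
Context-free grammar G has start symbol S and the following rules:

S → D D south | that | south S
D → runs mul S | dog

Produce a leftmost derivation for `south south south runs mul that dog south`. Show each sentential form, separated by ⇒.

S ⇒ south S ⇒ south south S ⇒ south south south S ⇒ south south south D D south ⇒ south south south runs mul S D south ⇒ south south south runs mul that D south ⇒ south south south runs mul that dog south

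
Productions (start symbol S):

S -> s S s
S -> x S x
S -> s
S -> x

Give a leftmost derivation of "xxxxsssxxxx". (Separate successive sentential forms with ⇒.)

S ⇒ xSx ⇒ xxSxx ⇒ xxxSxxx ⇒ xxxxSxxxx ⇒ xxxxsSsxxxx ⇒ xxxxsssxxxx

S ⇒ xSx   [S -> x S x]
xSx ⇒ xxSxx   [S -> x S x]
xxSxx ⇒ xxxSxxx   [S -> x S x]
xxxSxxx ⇒ xxxxSxxxx   [S -> x S x]
xxxxSxxxx ⇒ xxxxsSsxxxx   [S -> s S s]
xxxxsSsxxxx ⇒ xxxxsssxxxx   [S -> s]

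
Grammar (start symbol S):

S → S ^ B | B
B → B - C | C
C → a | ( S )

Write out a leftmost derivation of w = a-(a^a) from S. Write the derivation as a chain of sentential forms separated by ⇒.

S ⇒ B ⇒ B-C ⇒ C-C ⇒ a-C ⇒ a-(S) ⇒ a-(S^B) ⇒ a-(B^B) ⇒ a-(C^B) ⇒ a-(a^B) ⇒ a-(a^C) ⇒ a-(a^a)

S ⇒ B   [S → B]
B ⇒ B-C   [B → B - C]
B-C ⇒ C-C   [B → C]
C-C ⇒ a-C   [C → a]
a-C ⇒ a-(S)   [C → ( S )]
a-(S) ⇒ a-(S^B)   [S → S ^ B]
a-(S^B) ⇒ a-(B^B)   [S → B]
a-(B^B) ⇒ a-(C^B)   [B → C]
a-(C^B) ⇒ a-(a^B)   [C → a]
a-(a^B) ⇒ a-(a^C)   [B → C]
a-(a^C) ⇒ a-(a^a)   [C → a]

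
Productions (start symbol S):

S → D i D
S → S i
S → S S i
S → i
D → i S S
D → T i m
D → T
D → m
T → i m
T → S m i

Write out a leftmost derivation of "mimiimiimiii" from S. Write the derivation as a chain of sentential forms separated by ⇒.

S⇒Si⇒SSii⇒DiDSii⇒TiDSii⇒SmiiDSii⇒SSimiiDSii⇒DiDSimiiDSii⇒miDSimiiDSii⇒mimSimiiDSii⇒mimiimiiDSii⇒mimiimiimSii⇒mimiimiimiii

S ⇒ Si   [S → S i]
Si ⇒ SSii   [S → S S i]
SSii ⇒ DiDSii   [S → D i D]
DiDSii ⇒ TiDSii   [D → T]
TiDSii ⇒ SmiiDSii   [T → S m i]
SmiiDSii ⇒ SSimiiDSii   [S → S S i]
SSimiiDSii ⇒ DiDSimiiDSii   [S → D i D]
DiDSimiiDSii ⇒ miDSimiiDSii   [D → m]
miDSimiiDSii ⇒ mimSimiiDSii   [D → m]
mimSimiiDSii ⇒ mimiimiiDSii   [S → i]
mimiimiiDSii ⇒ mimiimiimSii   [D → m]
mimiimiimSii ⇒ mimiimiimiii   [S → i]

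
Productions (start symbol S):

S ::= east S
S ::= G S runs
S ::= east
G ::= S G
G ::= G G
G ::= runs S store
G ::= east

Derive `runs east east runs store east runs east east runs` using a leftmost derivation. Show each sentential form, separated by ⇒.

S ⇒ G S runs ⇒ S G S runs ⇒ G S runs G S runs ⇒ runs S store S runs G S runs ⇒ runs G S runs store S runs G S runs ⇒ runs east S runs store S runs G S runs ⇒ runs east east runs store S runs G S runs ⇒ runs east east runs store east runs G S runs ⇒ runs east east runs store east runs east S runs ⇒ runs east east runs store east runs east east runs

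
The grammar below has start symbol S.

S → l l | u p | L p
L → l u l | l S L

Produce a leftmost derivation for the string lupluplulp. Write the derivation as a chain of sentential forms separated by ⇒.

S ⇒ Lp   [S → L p]
Lp ⇒ lSLp   [L → l S L]
lSLp ⇒ lupLp   [S → u p]
lupLp ⇒ luplSLp   [L → l S L]
luplSLp ⇒ luplupLp   [S → u p]
luplupLp ⇒ lupluplulp   [L → l u l]

S ⇒ Lp ⇒ lSLp ⇒ lupLp ⇒ luplSLp ⇒ luplupLp ⇒ lupluplulp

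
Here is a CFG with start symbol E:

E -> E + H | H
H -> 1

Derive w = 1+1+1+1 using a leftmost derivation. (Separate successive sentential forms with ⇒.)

E ⇒ E+H   [E -> E + H]
E+H ⇒ E+H+H   [E -> E + H]
E+H+H ⇒ E+H+H+H   [E -> E + H]
E+H+H+H ⇒ H+H+H+H   [E -> H]
H+H+H+H ⇒ 1+H+H+H   [H -> 1]
1+H+H+H ⇒ 1+1+H+H   [H -> 1]
1+1+H+H ⇒ 1+1+1+H   [H -> 1]
1+1+1+H ⇒ 1+1+1+1   [H -> 1]

E ⇒ E+H ⇒ E+H+H ⇒ E+H+H+H ⇒ H+H+H+H ⇒ 1+H+H+H ⇒ 1+1+H+H ⇒ 1+1+1+H ⇒ 1+1+1+1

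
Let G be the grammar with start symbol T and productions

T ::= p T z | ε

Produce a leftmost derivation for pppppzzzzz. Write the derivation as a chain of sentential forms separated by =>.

T => pTz => ppTzz => pppTzzz => ppppTzzzz => pppppTzzzzz => pppppzzzzz

T => pTz   [T ::= p T z]
pTz => ppTzz   [T ::= p T z]
ppTzz => pppTzzz   [T ::= p T z]
pppTzzz => ppppTzzzz   [T ::= p T z]
ppppTzzzz => pppppTzzzzz   [T ::= p T z]
pppppTzzzzz => pppppzzzzz   [T ::= ε]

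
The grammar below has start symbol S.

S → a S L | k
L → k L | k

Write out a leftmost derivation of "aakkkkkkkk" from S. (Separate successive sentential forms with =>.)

S => aSL => aaSLL => aakLL => aakkL => aakkkL => aakkkkL => aakkkkkL => aakkkkkkL => aakkkkkkkL => aakkkkkkkk

S => aSL   [S → a S L]
aSL => aaSLL   [S → a S L]
aaSLL => aakLL   [S → k]
aakLL => aakkL   [L → k]
aakkL => aakkkL   [L → k L]
aakkkL => aakkkkL   [L → k L]
aakkkkL => aakkkkkL   [L → k L]
aakkkkkL => aakkkkkkL   [L → k L]
aakkkkkkL => aakkkkkkkL   [L → k L]
aakkkkkkkL => aakkkkkkkk   [L → k]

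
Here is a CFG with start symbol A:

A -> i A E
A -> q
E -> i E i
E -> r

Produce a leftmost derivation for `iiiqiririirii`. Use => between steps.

A => iAE => iiAEE => iiiAEEE => iiiqEEE => iiiqiEiEE => iiiqiriEE => iiiqirirE => iiiqiririEi => iiiqiririiEii => iiiqiririirii

A => iAE   [A -> i A E]
iAE => iiAEE   [A -> i A E]
iiAEE => iiiAEEE   [A -> i A E]
iiiAEEE => iiiqEEE   [A -> q]
iiiqEEE => iiiqiEiEE   [E -> i E i]
iiiqiEiEE => iiiqiriEE   [E -> r]
iiiqiriEE => iiiqirirE   [E -> r]
iiiqirirE => iiiqiririEi   [E -> i E i]
iiiqiririEi => iiiqiririiEii   [E -> i E i]
iiiqiririiEii => iiiqiririirii   [E -> r]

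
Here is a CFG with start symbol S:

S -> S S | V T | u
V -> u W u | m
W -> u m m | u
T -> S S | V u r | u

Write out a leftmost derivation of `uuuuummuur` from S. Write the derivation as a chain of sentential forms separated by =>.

S => VT => uWuT => uuuT => uuuVur => uuuuWuur => uuuuummuur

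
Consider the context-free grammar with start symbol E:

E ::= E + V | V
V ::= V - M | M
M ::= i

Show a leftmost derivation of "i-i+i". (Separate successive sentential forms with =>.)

E => E+V   [E ::= E + V]
E+V => V+V   [E ::= V]
V+V => V-M+V   [V ::= V - M]
V-M+V => M-M+V   [V ::= M]
M-M+V => i-M+V   [M ::= i]
i-M+V => i-i+V   [M ::= i]
i-i+V => i-i+M   [V ::= M]
i-i+M => i-i+i   [M ::= i]

E=>E+V=>V+V=>V-M+V=>M-M+V=>i-M+V=>i-i+V=>i-i+M=>i-i+i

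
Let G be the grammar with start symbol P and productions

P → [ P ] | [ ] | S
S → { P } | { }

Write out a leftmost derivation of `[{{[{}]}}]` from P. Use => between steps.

P=>[P]=>[S]=>[{P}]=>[{S}]=>[{{P}}]=>[{{[P]}}]=>[{{[S]}}]=>[{{[{}]}}]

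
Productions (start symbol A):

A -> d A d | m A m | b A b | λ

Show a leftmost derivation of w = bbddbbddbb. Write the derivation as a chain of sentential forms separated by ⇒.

A ⇒ bAb ⇒ bbAbb ⇒ bbdAdbb ⇒ bbddAddbb ⇒ bbddbAbddbb ⇒ bbddbbddbb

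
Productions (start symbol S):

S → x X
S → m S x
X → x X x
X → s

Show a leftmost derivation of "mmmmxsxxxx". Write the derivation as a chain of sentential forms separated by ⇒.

S ⇒ mSx ⇒ mmSxx ⇒ mmmSxxx ⇒ mmmmSxxxx ⇒ mmmmxXxxxx ⇒ mmmmxsxxxx

S ⇒ mSx   [S → m S x]
mSx ⇒ mmSxx   [S → m S x]
mmSxx ⇒ mmmSxxx   [S → m S x]
mmmSxxx ⇒ mmmmSxxxx   [S → m S x]
mmmmSxxxx ⇒ mmmmxXxxxx   [S → x X]
mmmmxXxxxx ⇒ mmmmxsxxxx   [X → s]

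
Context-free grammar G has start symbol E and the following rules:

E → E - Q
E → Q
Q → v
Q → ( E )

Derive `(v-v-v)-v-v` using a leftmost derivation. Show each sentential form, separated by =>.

E => E-Q   [E → E - Q]
E-Q => E-Q-Q   [E → E - Q]
E-Q-Q => Q-Q-Q   [E → Q]
Q-Q-Q => (E)-Q-Q   [Q → ( E )]
(E)-Q-Q => (E-Q)-Q-Q   [E → E - Q]
(E-Q)-Q-Q => (E-Q-Q)-Q-Q   [E → E - Q]
(E-Q-Q)-Q-Q => (Q-Q-Q)-Q-Q   [E → Q]
(Q-Q-Q)-Q-Q => (v-Q-Q)-Q-Q   [Q → v]
(v-Q-Q)-Q-Q => (v-v-Q)-Q-Q   [Q → v]
(v-v-Q)-Q-Q => (v-v-v)-Q-Q   [Q → v]
(v-v-v)-Q-Q => (v-v-v)-v-Q   [Q → v]
(v-v-v)-v-Q => (v-v-v)-v-v   [Q → v]

E => E-Q => E-Q-Q => Q-Q-Q => (E)-Q-Q => (E-Q)-Q-Q => (E-Q-Q)-Q-Q => (Q-Q-Q)-Q-Q => (v-Q-Q)-Q-Q => (v-v-Q)-Q-Q => (v-v-v)-Q-Q => (v-v-v)-v-Q => (v-v-v)-v-v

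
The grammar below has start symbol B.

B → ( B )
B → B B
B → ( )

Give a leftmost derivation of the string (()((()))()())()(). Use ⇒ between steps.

B⇒BB⇒BBB⇒(B)BB⇒(BB)BB⇒(()B)BB⇒(()BB)BB⇒(()BBB)BB⇒(()(B)BB)BB⇒(()((B))BB)BB⇒(()((()))BB)BB⇒(()((()))()B)BB⇒(()((()))()())BB⇒(()((()))()())()B⇒(()((()))()())()()

B ⇒ BB   [B → B B]
BB ⇒ BBB   [B → B B]
BBB ⇒ (B)BB   [B → ( B )]
(B)BB ⇒ (BB)BB   [B → B B]
(BB)BB ⇒ (()B)BB   [B → ( )]
(()B)BB ⇒ (()BB)BB   [B → B B]
(()BB)BB ⇒ (()BBB)BB   [B → B B]
(()BBB)BB ⇒ (()(B)BB)BB   [B → ( B )]
(()(B)BB)BB ⇒ (()((B))BB)BB   [B → ( B )]
(()((B))BB)BB ⇒ (()((()))BB)BB   [B → ( )]
(()((()))BB)BB ⇒ (()((()))()B)BB   [B → ( )]
(()((()))()B)BB ⇒ (()((()))()())BB   [B → ( )]
(()((()))()())BB ⇒ (()((()))()())()B   [B → ( )]
(()((()))()())()B ⇒ (()((()))()())()()   [B → ( )]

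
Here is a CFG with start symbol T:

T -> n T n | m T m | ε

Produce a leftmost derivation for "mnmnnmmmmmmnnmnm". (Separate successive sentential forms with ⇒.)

T⇒mTm⇒mnTnm⇒mnmTmnm⇒mnmnTnmnm⇒mnmnnTnnmnm⇒mnmnnmTmnnmnm⇒mnmnnmmTmmnnmnm⇒mnmnnmmmTmmmnnmnm⇒mnmnnmmmmmmnnmnm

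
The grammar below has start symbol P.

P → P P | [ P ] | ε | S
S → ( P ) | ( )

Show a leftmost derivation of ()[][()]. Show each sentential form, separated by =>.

P => PP   [P → P P]
PP => SP   [P → S]
SP => ()P   [S → ( )]
()P => ()PP   [P → P P]
()PP => ()[P]P   [P → [ P ]]
()[P]P => ()[]P   [P → ε]
()[]P => ()[][P]   [P → [ P ]]
()[][P] => ()[][S]   [P → S]
()[][S] => ()[][()]   [S → ( )]

P => PP => SP => ()P => ()PP => ()[P]P => ()[]P => ()[][P] => ()[][S] => ()[][()]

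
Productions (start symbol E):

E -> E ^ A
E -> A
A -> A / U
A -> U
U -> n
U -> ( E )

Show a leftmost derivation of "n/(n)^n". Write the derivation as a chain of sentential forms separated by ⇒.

E ⇒ E^A   [E -> E ^ A]
E^A ⇒ A^A   [E -> A]
A^A ⇒ A/U^A   [A -> A / U]
A/U^A ⇒ U/U^A   [A -> U]
U/U^A ⇒ n/U^A   [U -> n]
n/U^A ⇒ n/(E)^A   [U -> ( E )]
n/(E)^A ⇒ n/(A)^A   [E -> A]
n/(A)^A ⇒ n/(U)^A   [A -> U]
n/(U)^A ⇒ n/(n)^A   [U -> n]
n/(n)^A ⇒ n/(n)^U   [A -> U]
n/(n)^U ⇒ n/(n)^n   [U -> n]

E ⇒ E^A ⇒ A^A ⇒ A/U^A ⇒ U/U^A ⇒ n/U^A ⇒ n/(E)^A ⇒ n/(A)^A ⇒ n/(U)^A ⇒ n/(n)^A ⇒ n/(n)^U ⇒ n/(n)^n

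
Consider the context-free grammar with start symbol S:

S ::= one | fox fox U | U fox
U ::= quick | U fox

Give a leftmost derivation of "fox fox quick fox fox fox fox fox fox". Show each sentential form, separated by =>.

S => fox fox U   [S ::= fox fox U]
fox fox U => fox fox U fox   [U ::= U fox]
fox fox U fox => fox fox U fox fox   [U ::= U fox]
fox fox U fox fox => fox fox U fox fox fox   [U ::= U fox]
fox fox U fox fox fox => fox fox U fox fox fox fox   [U ::= U fox]
fox fox U fox fox fox fox => fox fox U fox fox fox fox fox   [U ::= U fox]
fox fox U fox fox fox fox fox => fox fox U fox fox fox fox fox fox   [U ::= U fox]
fox fox U fox fox fox fox fox fox => fox fox quick fox fox fox fox fox fox   [U ::= quick]

S => fox fox U => fox fox U fox => fox fox U fox fox => fox fox U fox fox fox => fox fox U fox fox fox fox => fox fox U fox fox fox fox fox => fox fox U fox fox fox fox fox fox => fox fox quick fox fox fox fox fox fox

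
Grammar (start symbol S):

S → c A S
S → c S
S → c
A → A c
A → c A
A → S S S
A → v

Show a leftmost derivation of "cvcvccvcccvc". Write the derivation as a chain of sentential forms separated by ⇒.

S⇒cAS⇒cvS⇒cvcAS⇒cvcAcS⇒cvcvcS⇒cvcvccAS⇒cvcvccvS⇒cvcvccvcS⇒cvcvccvccS⇒cvcvccvcccAS⇒cvcvccvcccvS⇒cvcvccvcccvc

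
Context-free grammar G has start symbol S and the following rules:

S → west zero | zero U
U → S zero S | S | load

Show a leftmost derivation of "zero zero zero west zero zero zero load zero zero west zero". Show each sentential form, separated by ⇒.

S ⇒ zero U ⇒ zero S zero S ⇒ zero zero U zero S ⇒ zero zero S zero S zero S ⇒ zero zero zero U zero S zero S ⇒ zero zero zero S zero S zero S ⇒ zero zero zero west zero zero S zero S ⇒ zero zero zero west zero zero zero U zero S ⇒ zero zero zero west zero zero zero load zero S ⇒ zero zero zero west zero zero zero load zero zero U ⇒ zero zero zero west zero zero zero load zero zero S ⇒ zero zero zero west zero zero zero load zero zero west zero

S ⇒ zero U   [S → zero U]
zero U ⇒ zero S zero S   [U → S zero S]
zero S zero S ⇒ zero zero U zero S   [S → zero U]
zero zero U zero S ⇒ zero zero S zero S zero S   [U → S zero S]
zero zero S zero S zero S ⇒ zero zero zero U zero S zero S   [S → zero U]
zero zero zero U zero S zero S ⇒ zero zero zero S zero S zero S   [U → S]
zero zero zero S zero S zero S ⇒ zero zero zero west zero zero S zero S   [S → west zero]
zero zero zero west zero zero S zero S ⇒ zero zero zero west zero zero zero U zero S   [S → zero U]
zero zero zero west zero zero zero U zero S ⇒ zero zero zero west zero zero zero load zero S   [U → load]
zero zero zero west zero zero zero load zero S ⇒ zero zero zero west zero zero zero load zero zero U   [S → zero U]
zero zero zero west zero zero zero load zero zero U ⇒ zero zero zero west zero zero zero load zero zero S   [U → S]
zero zero zero west zero zero zero load zero zero S ⇒ zero zero zero west zero zero zero load zero zero west zero   [S → west zero]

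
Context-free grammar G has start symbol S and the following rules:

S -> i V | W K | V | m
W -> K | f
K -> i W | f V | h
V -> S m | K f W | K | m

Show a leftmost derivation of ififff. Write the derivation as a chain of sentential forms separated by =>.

S => V   [S -> V]
V => KfW   [V -> K f W]
KfW => iWfW   [K -> i W]
iWfW => iKfW   [W -> K]
iKfW => ifVfW   [K -> f V]
ifVfW => ifKfW   [V -> K]
ifKfW => ifiWfW   [K -> i W]
ifiWfW => ififfW   [W -> f]
ififfW => ififff   [W -> f]

S => V => KfW => iWfW => iKfW => ifVfW => ifKfW => ifiWfW => ififfW => ififff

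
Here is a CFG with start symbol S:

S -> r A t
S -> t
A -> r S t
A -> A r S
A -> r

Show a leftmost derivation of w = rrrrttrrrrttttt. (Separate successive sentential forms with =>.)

S => rAt   [S -> r A t]
rAt => rrStt   [A -> r S t]
rrStt => rrrAttt   [S -> r A t]
rrrAttt => rrrArSttt   [A -> A r S]
rrrArSttt => rrrrStrSttt   [A -> r S t]
rrrrStrSttt => rrrrttrSttt   [S -> t]
rrrrttrSttt => rrrrttrrAtttt   [S -> r A t]
rrrrttrrAtttt => rrrrttrrArStttt   [A -> A r S]
rrrrttrrArStttt => rrrrttrrrrStttt   [A -> r]
rrrrttrrrrStttt => rrrrttrrrrttttt   [S -> t]

S => rAt => rrStt => rrrAttt => rrrArSttt => rrrrStrSttt => rrrrttrSttt => rrrrttrrAtttt => rrrrttrrArStttt => rrrrttrrrrStttt => rrrrttrrrrttttt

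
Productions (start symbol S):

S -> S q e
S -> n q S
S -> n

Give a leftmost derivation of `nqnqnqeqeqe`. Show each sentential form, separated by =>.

S=>nqS=>nqSqe=>nqnqSqe=>nqnqSqeqe=>nqnqSqeqeqe=>nqnqnqeqeqe

S => nqS   [S -> n q S]
nqS => nqSqe   [S -> S q e]
nqSqe => nqnqSqe   [S -> n q S]
nqnqSqe => nqnqSqeqe   [S -> S q e]
nqnqSqeqe => nqnqSqeqeqe   [S -> S q e]
nqnqSqeqeqe => nqnqnqeqeqe   [S -> n]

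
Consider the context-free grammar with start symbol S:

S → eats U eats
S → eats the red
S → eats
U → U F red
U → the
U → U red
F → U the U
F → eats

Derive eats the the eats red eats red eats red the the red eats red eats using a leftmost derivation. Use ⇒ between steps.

S ⇒ eats U eats   [S → eats U eats]
eats U eats ⇒ eats U F red eats   [U → U F red]
eats U F red eats ⇒ eats U F red F red eats   [U → U F red]
eats U F red F red eats ⇒ eats the F red F red eats   [U → the]
eats the F red F red eats ⇒ eats the U the U red F red eats   [F → U the U]
eats the U the U red F red eats ⇒ eats the U F red the U red F red eats   [U → U F red]
eats the U F red the U red F red eats ⇒ eats the U F red F red the U red F red eats   [U → U F red]
eats the U F red F red the U red F red eats ⇒ eats the U F red F red F red the U red F red eats   [U → U F red]
eats the U F red F red F red the U red F red eats ⇒ eats the the F red F red F red the U red F red eats   [U → the]
eats the the F red F red F red the U red F red eats ⇒ eats the the eats red F red F red the U red F red eats   [F → eats]
eats the the eats red F red F red the U red F red eats ⇒ eats the the eats red eats red F red the U red F red eats   [F → eats]
eats the the eats red eats red F red the U red F red eats ⇒ eats the the eats red eats red eats red the U red F red eats   [F → eats]
eats the the eats red eats red eats red the U red F red eats ⇒ eats the the eats red eats red eats red the the red F red eats   [U → the]
eats the the eats red eats red eats red the the red F red eats ⇒ eats the the eats red eats red eats red the the red eats red eats   [F → eats]

S ⇒ eats U eats ⇒ eats U F red eats ⇒ eats U F red F red eats ⇒ eats the F red F red eats ⇒ eats the U the U red F red eats ⇒ eats the U F red the U red F red eats ⇒ eats the U F red F red the U red F red eats ⇒ eats the U F red F red F red the U red F red eats ⇒ eats the the F red F red F red the U red F red eats ⇒ eats the the eats red F red F red the U red F red eats ⇒ eats the the eats red eats red F red the U red F red eats ⇒ eats the the eats red eats red eats red the U red F red eats ⇒ eats the the eats red eats red eats red the the red F red eats ⇒ eats the the eats red eats red eats red the the red eats red eats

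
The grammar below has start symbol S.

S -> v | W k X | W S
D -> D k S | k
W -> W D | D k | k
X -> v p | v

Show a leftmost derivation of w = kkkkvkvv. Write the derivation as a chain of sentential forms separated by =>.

S=>WS=>WDS=>DkDS=>kkDS=>kkDkSS=>kkDkSkSS=>kkkkSkSS=>kkkkvkSS=>kkkkvkvS=>kkkkvkvv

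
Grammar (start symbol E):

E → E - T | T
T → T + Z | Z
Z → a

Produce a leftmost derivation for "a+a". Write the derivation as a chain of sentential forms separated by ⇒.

E ⇒ T   [E → T]
T ⇒ T+Z   [T → T + Z]
T+Z ⇒ Z+Z   [T → Z]
Z+Z ⇒ a+Z   [Z → a]
a+Z ⇒ a+a   [Z → a]

E ⇒ T ⇒ T+Z ⇒ Z+Z ⇒ a+Z ⇒ a+a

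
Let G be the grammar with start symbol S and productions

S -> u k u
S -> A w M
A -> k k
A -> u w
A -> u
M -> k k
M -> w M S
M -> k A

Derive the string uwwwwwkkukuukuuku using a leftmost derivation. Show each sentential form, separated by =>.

S=>AwM=>uwwM=>uwwwMS=>uwwwwMSS=>uwwwwwMSSS=>uwwwwwkkSSS=>uwwwwwkkukuSS=>uwwwwwkkukuukuS=>uwwwwwkkukuukuuku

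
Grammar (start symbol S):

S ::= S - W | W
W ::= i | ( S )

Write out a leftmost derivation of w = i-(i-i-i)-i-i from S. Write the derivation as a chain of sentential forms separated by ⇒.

S ⇒ S-W   [S ::= S - W]
S-W ⇒ S-W-W   [S ::= S - W]
S-W-W ⇒ S-W-W-W   [S ::= S - W]
S-W-W-W ⇒ W-W-W-W   [S ::= W]
W-W-W-W ⇒ i-W-W-W   [W ::= i]
i-W-W-W ⇒ i-(S)-W-W   [W ::= ( S )]
i-(S)-W-W ⇒ i-(S-W)-W-W   [S ::= S - W]
i-(S-W)-W-W ⇒ i-(S-W-W)-W-W   [S ::= S - W]
i-(S-W-W)-W-W ⇒ i-(W-W-W)-W-W   [S ::= W]
i-(W-W-W)-W-W ⇒ i-(i-W-W)-W-W   [W ::= i]
i-(i-W-W)-W-W ⇒ i-(i-i-W)-W-W   [W ::= i]
i-(i-i-W)-W-W ⇒ i-(i-i-i)-W-W   [W ::= i]
i-(i-i-i)-W-W ⇒ i-(i-i-i)-i-W   [W ::= i]
i-(i-i-i)-i-W ⇒ i-(i-i-i)-i-i   [W ::= i]

S ⇒ S-W ⇒ S-W-W ⇒ S-W-W-W ⇒ W-W-W-W ⇒ i-W-W-W ⇒ i-(S)-W-W ⇒ i-(S-W)-W-W ⇒ i-(S-W-W)-W-W ⇒ i-(W-W-W)-W-W ⇒ i-(i-W-W)-W-W ⇒ i-(i-i-W)-W-W ⇒ i-(i-i-i)-W-W ⇒ i-(i-i-i)-i-W ⇒ i-(i-i-i)-i-i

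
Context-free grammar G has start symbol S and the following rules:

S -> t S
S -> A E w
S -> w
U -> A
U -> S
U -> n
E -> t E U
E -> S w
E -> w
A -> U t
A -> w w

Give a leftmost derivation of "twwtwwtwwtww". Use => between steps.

S => AEw => UtEw => StEw => AEwtEw => UtEwtEw => StEwtEw => tStEwtEw => tAEwtEwtEw => tUtEwtEwtEw => tAtEwtEwtEw => twwtEwtEwtEw => twwtwwtEwtEw => twwtwwtwwtEw => twwtwwtwwtww

S => AEw   [S -> A E w]
AEw => UtEw   [A -> U t]
UtEw => StEw   [U -> S]
StEw => AEwtEw   [S -> A E w]
AEwtEw => UtEwtEw   [A -> U t]
UtEwtEw => StEwtEw   [U -> S]
StEwtEw => tStEwtEw   [S -> t S]
tStEwtEw => tAEwtEwtEw   [S -> A E w]
tAEwtEwtEw => tUtEwtEwtEw   [A -> U t]
tUtEwtEwtEw => tAtEwtEwtEw   [U -> A]
tAtEwtEwtEw => twwtEwtEwtEw   [A -> w w]
twwtEwtEwtEw => twwtwwtEwtEw   [E -> w]
twwtwwtEwtEw => twwtwwtwwtEw   [E -> w]
twwtwwtwwtEw => twwtwwtwwtww   [E -> w]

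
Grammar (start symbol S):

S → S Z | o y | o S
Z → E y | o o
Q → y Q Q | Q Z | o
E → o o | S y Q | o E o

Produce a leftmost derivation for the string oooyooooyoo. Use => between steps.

S => SZ => oSZ => oSZZ => ooSZZ => oooyZZ => oooyEyZ => oooyoEoyZ => oooyooooyZ => oooyooooyoo

S => SZ   [S → S Z]
SZ => oSZ   [S → o S]
oSZ => oSZZ   [S → S Z]
oSZZ => ooSZZ   [S → o S]
ooSZZ => oooyZZ   [S → o y]
oooyZZ => oooyEyZ   [Z → E y]
oooyEyZ => oooyoEoyZ   [E → o E o]
oooyoEoyZ => oooyooooyZ   [E → o o]
oooyooooyZ => oooyooooyoo   [Z → o o]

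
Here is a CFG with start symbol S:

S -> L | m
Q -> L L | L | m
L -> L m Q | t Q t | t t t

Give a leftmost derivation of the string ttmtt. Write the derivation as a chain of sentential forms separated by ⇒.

S ⇒ L ⇒ tQt ⇒ tLt ⇒ ttQtt ⇒ ttmtt

S ⇒ L   [S -> L]
L ⇒ tQt   [L -> t Q t]
tQt ⇒ tLt   [Q -> L]
tLt ⇒ ttQtt   [L -> t Q t]
ttQtt ⇒ ttmtt   [Q -> m]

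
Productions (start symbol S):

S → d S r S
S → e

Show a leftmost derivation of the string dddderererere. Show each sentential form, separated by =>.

S=>dSrS=>ddSrSrS=>dddSrSrSrS=>ddddSrSrSrSrS=>dddderSrSrSrS=>ddddererSrSrS=>dddderererSrS=>ddddererererS=>dddderererere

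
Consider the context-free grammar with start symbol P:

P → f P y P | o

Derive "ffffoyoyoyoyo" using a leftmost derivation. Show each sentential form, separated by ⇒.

P ⇒ fPyP ⇒ ffPyPyP ⇒ fffPyPyPyP ⇒ ffffPyPyPyPyP ⇒ ffffoyPyPyPyP ⇒ ffffoyoyPyPyP ⇒ ffffoyoyoyPyP ⇒ ffffoyoyoyoyP ⇒ ffffoyoyoyoyo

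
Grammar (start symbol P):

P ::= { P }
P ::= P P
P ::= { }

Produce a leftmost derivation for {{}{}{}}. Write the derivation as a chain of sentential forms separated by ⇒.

P ⇒ {P}   [P ::= { P }]
{P} ⇒ {PP}   [P ::= P P]
{PP} ⇒ {{}P}   [P ::= { }]
{{}P} ⇒ {{}PP}   [P ::= P P]
{{}PP} ⇒ {{}{}P}   [P ::= { }]
{{}{}P} ⇒ {{}{}{}}   [P ::= { }]

P ⇒ {P} ⇒ {PP} ⇒ {{}P} ⇒ {{}PP} ⇒ {{}{}P} ⇒ {{}{}{}}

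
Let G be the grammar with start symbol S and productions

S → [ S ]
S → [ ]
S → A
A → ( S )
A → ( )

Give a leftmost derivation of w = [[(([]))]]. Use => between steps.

S => [S] => [[S]] => [[A]] => [[(S)]] => [[(A)]] => [[((S))]] => [[(([]))]]

S => [S]   [S → [ S ]]
[S] => [[S]]   [S → [ S ]]
[[S]] => [[A]]   [S → A]
[[A]] => [[(S)]]   [A → ( S )]
[[(S)]] => [[(A)]]   [S → A]
[[(A)]] => [[((S))]]   [A → ( S )]
[[((S))]] => [[(([]))]]   [S → [ ]]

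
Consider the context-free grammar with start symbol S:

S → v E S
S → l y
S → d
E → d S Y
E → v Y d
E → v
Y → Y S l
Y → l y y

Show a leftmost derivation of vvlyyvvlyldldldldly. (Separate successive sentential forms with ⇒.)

S ⇒ vES ⇒ vvYdS ⇒ vvYSldS ⇒ vvYSlSldS ⇒ vvYSlSlSldS ⇒ vvYSlSlSlSldS ⇒ vvlyySlSlSlSldS ⇒ vvlyyvESlSlSlSldS ⇒ vvlyyvvSlSlSlSldS ⇒ vvlyyvvlylSlSlSldS ⇒ vvlyyvvlyldlSlSldS ⇒ vvlyyvvlyldldlSldS ⇒ vvlyyvvlyldldldldS ⇒ vvlyyvvlyldldldldly

S ⇒ vES   [S → v E S]
vES ⇒ vvYdS   [E → v Y d]
vvYdS ⇒ vvYSldS   [Y → Y S l]
vvYSldS ⇒ vvYSlSldS   [Y → Y S l]
vvYSlSldS ⇒ vvYSlSlSldS   [Y → Y S l]
vvYSlSlSldS ⇒ vvYSlSlSlSldS   [Y → Y S l]
vvYSlSlSlSldS ⇒ vvlyySlSlSlSldS   [Y → l y y]
vvlyySlSlSlSldS ⇒ vvlyyvESlSlSlSldS   [S → v E S]
vvlyyvESlSlSlSldS ⇒ vvlyyvvSlSlSlSldS   [E → v]
vvlyyvvSlSlSlSldS ⇒ vvlyyvvlylSlSlSldS   [S → l y]
vvlyyvvlylSlSlSldS ⇒ vvlyyvvlyldlSlSldS   [S → d]
vvlyyvvlyldlSlSldS ⇒ vvlyyvvlyldldlSldS   [S → d]
vvlyyvvlyldldlSldS ⇒ vvlyyvvlyldldldldS   [S → d]
vvlyyvvlyldldldldS ⇒ vvlyyvvlyldldldldly   [S → l y]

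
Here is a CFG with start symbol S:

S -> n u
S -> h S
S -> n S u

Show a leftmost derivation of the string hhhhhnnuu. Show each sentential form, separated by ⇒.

S ⇒ hS ⇒ hhS ⇒ hhhS ⇒ hhhhS ⇒ hhhhhS ⇒ hhhhhnSu ⇒ hhhhhnnuu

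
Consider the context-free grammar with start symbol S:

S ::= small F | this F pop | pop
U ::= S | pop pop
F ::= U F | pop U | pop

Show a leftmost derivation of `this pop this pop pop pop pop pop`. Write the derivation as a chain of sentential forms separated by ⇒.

S ⇒ this F pop ⇒ this pop U pop ⇒ this pop S pop ⇒ this pop this F pop pop ⇒ this pop this pop U pop pop ⇒ this pop this pop pop pop pop pop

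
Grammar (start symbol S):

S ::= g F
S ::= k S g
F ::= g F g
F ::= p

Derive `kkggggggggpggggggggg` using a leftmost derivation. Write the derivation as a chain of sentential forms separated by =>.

S => kSg   [S ::= k S g]
kSg => kkSgg   [S ::= k S g]
kkSgg => kkgFgg   [S ::= g F]
kkgFgg => kkggFggg   [F ::= g F g]
kkggFggg => kkgggFgggg   [F ::= g F g]
kkgggFgggg => kkggggFggggg   [F ::= g F g]
kkggggFggggg => kkgggggFgggggg   [F ::= g F g]
kkgggggFgggggg => kkggggggFggggggg   [F ::= g F g]
kkggggggFggggggg => kkgggggggFgggggggg   [F ::= g F g]
kkgggggggFgggggggg => kkggggggggFggggggggg   [F ::= g F g]
kkggggggggFggggggggg => kkggggggggpggggggggg   [F ::= p]

S => kSg => kkSgg => kkgFgg => kkggFggg => kkgggFgggg => kkggggFggggg => kkgggggFgggggg => kkggggggFggggggg => kkgggggggFgggggggg => kkggggggggFggggggggg => kkggggggggpggggggggg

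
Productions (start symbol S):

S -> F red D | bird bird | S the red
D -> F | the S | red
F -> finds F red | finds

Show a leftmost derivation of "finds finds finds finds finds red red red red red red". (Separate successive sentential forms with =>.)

S => F red D   [S -> F red D]
F red D => finds F red red D   [F -> finds F red]
finds F red red D => finds finds F red red red D   [F -> finds F red]
finds finds F red red red D => finds finds finds F red red red red D   [F -> finds F red]
finds finds finds F red red red red D => finds finds finds finds F red red red red red D   [F -> finds F red]
finds finds finds finds F red red red red red D => finds finds finds finds finds red red red red red D   [F -> finds]
finds finds finds finds finds red red red red red D => finds finds finds finds finds red red red red red red   [D -> red]

S => F red D => finds F red red D => finds finds F red red red D => finds finds finds F red red red red D => finds finds finds finds F red red red red red D => finds finds finds finds finds red red red red red D => finds finds finds finds finds red red red red red red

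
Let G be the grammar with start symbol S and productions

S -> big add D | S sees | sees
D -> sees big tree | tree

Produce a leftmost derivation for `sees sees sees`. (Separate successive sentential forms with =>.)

S => S sees => S sees sees => sees sees sees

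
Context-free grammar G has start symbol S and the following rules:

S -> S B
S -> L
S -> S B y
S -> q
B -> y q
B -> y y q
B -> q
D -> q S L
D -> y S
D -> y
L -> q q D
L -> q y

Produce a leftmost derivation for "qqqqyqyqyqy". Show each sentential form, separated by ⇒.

S ⇒ SBy   [S -> S B y]
SBy ⇒ LBy   [S -> L]
LBy ⇒ qqDBy   [L -> q q D]
qqDBy ⇒ qqqSLBy   [D -> q S L]
qqqSLBy ⇒ qqqSByLBy   [S -> S B y]
qqqSByLBy ⇒ qqqqByLBy   [S -> q]
qqqqByLBy ⇒ qqqqyqyLBy   [B -> y q]
qqqqyqyLBy ⇒ qqqqyqyqyBy   [L -> q y]
qqqqyqyqyBy ⇒ qqqqyqyqyqy   [B -> q]

S ⇒ SBy ⇒ LBy ⇒ qqDBy ⇒ qqqSLBy ⇒ qqqSByLBy ⇒ qqqqByLBy ⇒ qqqqyqyLBy ⇒ qqqqyqyqyBy ⇒ qqqqyqyqyqy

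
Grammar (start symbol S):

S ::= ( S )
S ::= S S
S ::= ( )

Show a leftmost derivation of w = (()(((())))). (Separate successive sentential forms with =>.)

S => (S)   [S ::= ( S )]
(S) => (SS)   [S ::= S S]
(SS) => (()S)   [S ::= ( )]
(()S) => (()(S))   [S ::= ( S )]
(()(S)) => (()((S)))   [S ::= ( S )]
(()((S))) => (()(((S))))   [S ::= ( S )]
(()(((S)))) => (()(((()))))   [S ::= ( )]

S => (S) => (SS) => (()S) => (()(S)) => (()((S))) => (()(((S)))) => (()(((()))))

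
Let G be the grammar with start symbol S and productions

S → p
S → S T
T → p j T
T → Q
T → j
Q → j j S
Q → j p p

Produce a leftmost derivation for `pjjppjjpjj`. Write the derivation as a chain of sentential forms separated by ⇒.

S ⇒ ST   [S → S T]
ST ⇒ STT   [S → S T]
STT ⇒ STTT   [S → S T]
STTT ⇒ STTTT   [S → S T]
STTTT ⇒ pTTTT   [S → p]
pTTTT ⇒ pjTTT   [T → j]
pjTTT ⇒ pjQTT   [T → Q]
pjQTT ⇒ pjjppTT   [Q → j p p]
pjjppTT ⇒ pjjppQT   [T → Q]
pjjppQT ⇒ pjjppjjST   [Q → j j S]
pjjppjjST ⇒ pjjppjjSTT   [S → S T]
pjjppjjSTT ⇒ pjjppjjpTT   [S → p]
pjjppjjpTT ⇒ pjjppjjpjT   [T → j]
pjjppjjpjT ⇒ pjjppjjpjj   [T → j]

S⇒ST⇒STT⇒STTT⇒STTTT⇒pTTTT⇒pjTTT⇒pjQTT⇒pjjppTT⇒pjjppQT⇒pjjppjjST⇒pjjppjjSTT⇒pjjppjjpTT⇒pjjppjjpjT⇒pjjppjjpjj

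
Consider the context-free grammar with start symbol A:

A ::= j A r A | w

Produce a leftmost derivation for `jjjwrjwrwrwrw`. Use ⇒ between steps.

A ⇒ jArA ⇒ jjArArA ⇒ jjjArArArA ⇒ jjjwrArArA ⇒ jjjwrjArArArA ⇒ jjjwrjwrArArA ⇒ jjjwrjwrwrArA ⇒ jjjwrjwrwrwrA ⇒ jjjwrjwrwrwrw

A ⇒ jArA   [A ::= j A r A]
jArA ⇒ jjArArA   [A ::= j A r A]
jjArArA ⇒ jjjArArArA   [A ::= j A r A]
jjjArArArA ⇒ jjjwrArArA   [A ::= w]
jjjwrArArA ⇒ jjjwrjArArArA   [A ::= j A r A]
jjjwrjArArArA ⇒ jjjwrjwrArArA   [A ::= w]
jjjwrjwrArArA ⇒ jjjwrjwrwrArA   [A ::= w]
jjjwrjwrwrArA ⇒ jjjwrjwrwrwrA   [A ::= w]
jjjwrjwrwrwrA ⇒ jjjwrjwrwrwrw   [A ::= w]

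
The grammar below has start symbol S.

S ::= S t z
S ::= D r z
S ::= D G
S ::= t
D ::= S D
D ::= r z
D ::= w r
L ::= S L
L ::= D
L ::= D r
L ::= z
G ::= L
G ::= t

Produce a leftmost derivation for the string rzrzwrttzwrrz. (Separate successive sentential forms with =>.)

S => Drz => SDrz => StzDrz => DGtzDrz => SDGtzDrz => DrzDGtzDrz => rzrzDGtzDrz => rzrzwrGtzDrz => rzrzwrttzDrz => rzrzwrttzwrrz

S => Drz   [S ::= D r z]
Drz => SDrz   [D ::= S D]
SDrz => StzDrz   [S ::= S t z]
StzDrz => DGtzDrz   [S ::= D G]
DGtzDrz => SDGtzDrz   [D ::= S D]
SDGtzDrz => DrzDGtzDrz   [S ::= D r z]
DrzDGtzDrz => rzrzDGtzDrz   [D ::= r z]
rzrzDGtzDrz => rzrzwrGtzDrz   [D ::= w r]
rzrzwrGtzDrz => rzrzwrttzDrz   [G ::= t]
rzrzwrttzDrz => rzrzwrttzwrrz   [D ::= w r]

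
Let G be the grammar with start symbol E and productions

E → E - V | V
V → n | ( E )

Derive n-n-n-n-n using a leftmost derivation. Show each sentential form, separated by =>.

E=>E-V=>E-V-V=>E-V-V-V=>E-V-V-V-V=>V-V-V-V-V=>n-V-V-V-V=>n-n-V-V-V=>n-n-n-V-V=>n-n-n-n-V=>n-n-n-n-n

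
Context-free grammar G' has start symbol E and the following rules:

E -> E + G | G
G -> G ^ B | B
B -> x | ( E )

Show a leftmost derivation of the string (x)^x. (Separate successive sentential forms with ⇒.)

E⇒G⇒G^B⇒B^B⇒(E)^B⇒(G)^B⇒(B)^B⇒(x)^B⇒(x)^x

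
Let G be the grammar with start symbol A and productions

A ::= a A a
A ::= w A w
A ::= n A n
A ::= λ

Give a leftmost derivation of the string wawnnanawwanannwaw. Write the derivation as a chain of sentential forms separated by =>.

A => wAw => waAaw => wawAwaw => wawnAnwaw => wawnnAnnwaw => wawnnaAannwaw => wawnnanAnannwaw => wawnnanaAanannwaw => wawnnanawAwanannwaw => wawnnanawwanannwaw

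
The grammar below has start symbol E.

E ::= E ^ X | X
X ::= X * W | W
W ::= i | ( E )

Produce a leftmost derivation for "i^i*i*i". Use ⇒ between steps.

E⇒E^X⇒X^X⇒W^X⇒i^X⇒i^X*W⇒i^X*W*W⇒i^W*W*W⇒i^i*W*W⇒i^i*i*W⇒i^i*i*i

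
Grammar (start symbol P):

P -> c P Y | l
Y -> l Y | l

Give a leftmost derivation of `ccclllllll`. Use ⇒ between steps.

P ⇒ cPY ⇒ ccPYY ⇒ cccPYYY ⇒ ccclYYY ⇒ cccllYYY ⇒ ccclllYY ⇒ cccllllYY ⇒ ccclllllY ⇒ cccllllllY ⇒ ccclllllll

P ⇒ cPY   [P -> c P Y]
cPY ⇒ ccPYY   [P -> c P Y]
ccPYY ⇒ cccPYYY   [P -> c P Y]
cccPYYY ⇒ ccclYYY   [P -> l]
ccclYYY ⇒ cccllYYY   [Y -> l Y]
cccllYYY ⇒ ccclllYY   [Y -> l]
ccclllYY ⇒ cccllllYY   [Y -> l Y]
cccllllYY ⇒ ccclllllY   [Y -> l]
ccclllllY ⇒ cccllllllY   [Y -> l Y]
cccllllllY ⇒ ccclllllll   [Y -> l]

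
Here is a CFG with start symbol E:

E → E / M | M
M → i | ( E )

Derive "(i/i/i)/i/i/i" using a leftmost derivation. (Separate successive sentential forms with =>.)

E=>E/M=>E/M/M=>E/M/M/M=>M/M/M/M=>(E)/M/M/M=>(E/M)/M/M/M=>(E/M/M)/M/M/M=>(M/M/M)/M/M/M=>(i/M/M)/M/M/M=>(i/i/M)/M/M/M=>(i/i/i)/M/M/M=>(i/i/i)/i/M/M=>(i/i/i)/i/i/M=>(i/i/i)/i/i/i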